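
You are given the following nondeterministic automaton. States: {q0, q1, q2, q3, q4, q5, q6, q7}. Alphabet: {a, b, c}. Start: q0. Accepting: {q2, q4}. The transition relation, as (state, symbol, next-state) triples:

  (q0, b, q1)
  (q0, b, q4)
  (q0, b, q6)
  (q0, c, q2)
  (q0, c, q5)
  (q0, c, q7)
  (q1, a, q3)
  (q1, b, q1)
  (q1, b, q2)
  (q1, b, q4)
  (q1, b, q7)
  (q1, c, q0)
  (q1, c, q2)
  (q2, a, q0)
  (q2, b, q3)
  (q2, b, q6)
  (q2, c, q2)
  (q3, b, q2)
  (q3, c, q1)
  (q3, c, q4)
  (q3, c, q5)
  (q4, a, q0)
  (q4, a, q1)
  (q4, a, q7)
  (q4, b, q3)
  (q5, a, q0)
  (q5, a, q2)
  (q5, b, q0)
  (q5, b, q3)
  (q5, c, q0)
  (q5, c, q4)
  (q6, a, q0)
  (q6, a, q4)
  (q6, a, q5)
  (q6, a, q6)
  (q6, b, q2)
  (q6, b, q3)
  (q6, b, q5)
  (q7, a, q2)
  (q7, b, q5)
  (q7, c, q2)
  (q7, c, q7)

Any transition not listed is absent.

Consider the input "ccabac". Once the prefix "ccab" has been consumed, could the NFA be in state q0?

No

Start in {q0}.
Read 'c': q0→{q2, q5, q7}; now {q2, q5, q7}.
Read 'c': q2→{q2}, q5→{q0, q4}, q7→{q2, q7}; now {q0, q2, q4, q7}.
Read 'a': q0→∅, q2→{q0}, q4→{q0, q1, q7}, q7→{q2}; now {q0, q1, q2, q7}.
Read 'b': q0→{q1, q4, q6}, q1→{q1, q2, q4, q7}, q2→{q3, q6}, q7→{q5}; now {q1, q2, q3, q4, q5, q6, q7}.
State q0 is not in {q1, q2, q3, q4, q5, q6, q7}.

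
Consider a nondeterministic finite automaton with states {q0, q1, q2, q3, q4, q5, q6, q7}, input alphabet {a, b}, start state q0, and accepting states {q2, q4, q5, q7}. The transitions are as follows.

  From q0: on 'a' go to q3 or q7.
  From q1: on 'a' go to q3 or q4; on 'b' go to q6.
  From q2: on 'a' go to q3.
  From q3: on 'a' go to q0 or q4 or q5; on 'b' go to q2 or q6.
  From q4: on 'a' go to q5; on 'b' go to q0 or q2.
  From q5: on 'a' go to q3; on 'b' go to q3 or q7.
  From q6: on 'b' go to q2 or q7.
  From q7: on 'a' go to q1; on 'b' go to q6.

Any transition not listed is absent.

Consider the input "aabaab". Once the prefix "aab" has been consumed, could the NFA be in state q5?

Start in {q0}.
Read 'a': q0→{q3, q7}; now {q3, q7}.
Read 'a': q3→{q0, q4, q5}, q7→{q1}; now {q0, q1, q4, q5}.
Read 'b': q0→∅, q1→{q6}, q4→{q0, q2}, q5→{q3, q7}; now {q0, q2, q3, q6, q7}.
State q5 is not in {q0, q2, q3, q6, q7}.

No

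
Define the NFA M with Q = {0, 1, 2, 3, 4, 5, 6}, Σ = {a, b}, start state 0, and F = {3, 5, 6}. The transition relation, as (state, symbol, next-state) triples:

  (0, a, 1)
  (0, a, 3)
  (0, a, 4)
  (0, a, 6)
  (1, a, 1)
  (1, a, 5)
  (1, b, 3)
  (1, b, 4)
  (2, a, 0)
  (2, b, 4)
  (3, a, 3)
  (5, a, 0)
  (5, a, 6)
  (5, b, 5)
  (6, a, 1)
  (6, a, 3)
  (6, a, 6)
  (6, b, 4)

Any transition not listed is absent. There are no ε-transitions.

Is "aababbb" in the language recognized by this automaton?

No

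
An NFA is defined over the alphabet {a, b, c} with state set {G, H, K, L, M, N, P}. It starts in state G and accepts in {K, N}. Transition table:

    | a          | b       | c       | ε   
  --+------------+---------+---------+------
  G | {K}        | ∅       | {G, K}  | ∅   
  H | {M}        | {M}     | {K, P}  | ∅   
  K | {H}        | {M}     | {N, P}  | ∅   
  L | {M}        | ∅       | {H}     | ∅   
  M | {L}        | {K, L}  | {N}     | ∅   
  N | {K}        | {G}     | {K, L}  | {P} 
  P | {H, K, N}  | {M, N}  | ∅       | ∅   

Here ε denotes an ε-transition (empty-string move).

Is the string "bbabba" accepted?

No

Start in {G}.
Read 'b': {G} → ∅.
The set is empty and remains empty for the remaining 5 symbols.
The final set ∅ contains no accepting state.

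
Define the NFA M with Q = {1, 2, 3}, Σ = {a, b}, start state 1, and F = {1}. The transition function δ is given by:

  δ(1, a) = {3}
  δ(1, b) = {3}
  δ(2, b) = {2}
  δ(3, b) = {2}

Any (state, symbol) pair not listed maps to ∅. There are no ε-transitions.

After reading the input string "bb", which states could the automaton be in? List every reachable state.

Start in {1}.
Read 'b': 1→{3}; now {3}.
Read 'b': 3→{2}; now {2}.

{2}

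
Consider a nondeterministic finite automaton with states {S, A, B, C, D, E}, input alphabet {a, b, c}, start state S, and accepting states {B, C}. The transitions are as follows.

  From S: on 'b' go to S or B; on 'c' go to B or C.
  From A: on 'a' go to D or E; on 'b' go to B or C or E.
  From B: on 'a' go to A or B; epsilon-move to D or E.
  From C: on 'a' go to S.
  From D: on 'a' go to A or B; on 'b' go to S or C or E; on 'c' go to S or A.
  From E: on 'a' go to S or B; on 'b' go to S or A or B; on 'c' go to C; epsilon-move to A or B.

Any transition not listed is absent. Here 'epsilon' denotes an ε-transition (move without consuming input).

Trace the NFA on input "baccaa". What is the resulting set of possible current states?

Start in {S}.
Read 'b': S→{S, B}; union {S, B}; ε-closure = {S, A, B, D, E}.
Read 'a': S→∅, A→{D, E}, B→{A, B}, D→{A, B}, E→{S, B}; now {S, A, B, D, E}.
Read 'c': S→{B, C}, A→∅, B→∅, D→{S, A}, E→{C}; union {S, A, B, C}; ε-closure = {S, A, B, C, D, E}.
Read 'c': S→{B, C}, A→∅, B→∅, C→∅, D→{S, A}, E→{C}; union {S, A, B, C}; ε-closure = {S, A, B, C, D, E}.
Read 'a': S→∅, A→{D, E}, B→{A, B}, C→{S}, D→{A, B}, E→{S, B}; now {S, A, B, D, E}.
Read 'a': S→∅, A→{D, E}, B→{A, B}, D→{A, B}, E→{S, B}; now {S, A, B, D, E}.

{S, A, B, D, E}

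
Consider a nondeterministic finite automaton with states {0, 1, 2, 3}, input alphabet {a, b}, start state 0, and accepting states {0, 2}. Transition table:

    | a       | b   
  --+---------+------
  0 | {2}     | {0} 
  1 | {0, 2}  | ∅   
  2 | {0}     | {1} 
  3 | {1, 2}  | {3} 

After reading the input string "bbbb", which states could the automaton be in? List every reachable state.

{0}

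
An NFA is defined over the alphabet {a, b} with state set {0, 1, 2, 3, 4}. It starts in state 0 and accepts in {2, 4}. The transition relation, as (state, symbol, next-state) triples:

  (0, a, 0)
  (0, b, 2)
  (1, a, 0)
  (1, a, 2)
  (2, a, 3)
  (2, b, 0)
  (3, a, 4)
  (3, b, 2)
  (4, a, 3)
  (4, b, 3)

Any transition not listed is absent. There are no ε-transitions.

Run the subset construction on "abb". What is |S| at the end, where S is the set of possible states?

Start in {0}.
Read 'a': 0→{0}; now {0}.
Read 'b': 0→{2}; now {2}.
Read 'b': 2→{0}; now {0}.
That set has 1 state.

1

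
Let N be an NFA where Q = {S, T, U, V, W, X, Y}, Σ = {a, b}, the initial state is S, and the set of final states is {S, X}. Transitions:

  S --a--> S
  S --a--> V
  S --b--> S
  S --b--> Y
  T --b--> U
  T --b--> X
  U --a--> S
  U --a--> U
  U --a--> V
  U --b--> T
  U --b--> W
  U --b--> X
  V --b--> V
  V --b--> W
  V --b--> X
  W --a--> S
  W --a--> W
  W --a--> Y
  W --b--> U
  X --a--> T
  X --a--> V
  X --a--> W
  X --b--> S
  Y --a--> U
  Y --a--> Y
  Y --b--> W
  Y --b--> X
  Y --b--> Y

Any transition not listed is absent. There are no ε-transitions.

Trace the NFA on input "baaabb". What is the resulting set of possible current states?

{S, U, V, W, X, Y}

Start in {S}.
Read 'b': {S} → {S, Y}.
Read 'a': {S, Y} → {S, U, V, Y}.
Read 'a': {S, U, V, Y} → {S, U, V, Y}.
Read 'a': {S, U, V, Y} → {S, U, V, Y}.
Read 'b': {S, U, V, Y} → {S, T, V, W, X, Y}.
Read 'b': {S, T, V, W, X, Y} → {S, U, V, W, X, Y}.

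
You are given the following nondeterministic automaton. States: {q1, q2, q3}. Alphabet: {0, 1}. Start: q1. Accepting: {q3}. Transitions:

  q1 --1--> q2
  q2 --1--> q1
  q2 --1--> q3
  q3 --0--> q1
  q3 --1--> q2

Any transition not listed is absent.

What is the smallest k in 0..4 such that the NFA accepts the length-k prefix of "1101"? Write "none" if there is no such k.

2

Start in {q1}.
Read '1': {q1} → {q2}.
Read '1': {q2} → {q1, q3}.
None of the earlier sets intersect F, but {q1, q3} does.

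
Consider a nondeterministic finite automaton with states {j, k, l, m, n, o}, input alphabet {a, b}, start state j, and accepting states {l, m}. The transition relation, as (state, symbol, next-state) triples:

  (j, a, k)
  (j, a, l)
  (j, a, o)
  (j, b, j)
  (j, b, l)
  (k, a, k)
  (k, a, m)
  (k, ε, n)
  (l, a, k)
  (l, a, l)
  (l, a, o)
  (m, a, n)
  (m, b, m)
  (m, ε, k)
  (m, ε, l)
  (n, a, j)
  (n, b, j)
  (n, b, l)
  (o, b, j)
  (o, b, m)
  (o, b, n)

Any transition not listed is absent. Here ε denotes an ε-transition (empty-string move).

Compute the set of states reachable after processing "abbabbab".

Start in {j}.
Read 'a': {j} → {k, l, n, o}.
Read 'b': {k, l, n, o} → {j, k, l, m, n}.
Read 'b': {j, k, l, m, n} → {j, k, l, m, n}.
Read 'a': {j, k, l, m, n} → {j, k, l, m, n, o}.
Read 'b': {j, k, l, m, n, o} → {j, k, l, m, n}.
Read 'b': {j, k, l, m, n} → {j, k, l, m, n}.
Read 'a': {j, k, l, m, n} → {j, k, l, m, n, o}.
Read 'b': {j, k, l, m, n, o} → {j, k, l, m, n}.

{j, k, l, m, n}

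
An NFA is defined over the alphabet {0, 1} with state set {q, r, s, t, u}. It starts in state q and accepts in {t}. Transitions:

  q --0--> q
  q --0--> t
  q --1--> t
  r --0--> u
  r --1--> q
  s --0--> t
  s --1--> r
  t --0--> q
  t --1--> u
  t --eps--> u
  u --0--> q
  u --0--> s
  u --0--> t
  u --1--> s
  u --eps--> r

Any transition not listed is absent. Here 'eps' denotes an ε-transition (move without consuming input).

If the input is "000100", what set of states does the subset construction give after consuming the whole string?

{q, r, s, t, u}

Start in {q}.
Read '0': {q} → {q, r, t, u}.
Read '0': {q, r, t, u} → {q, r, s, t, u}.
Read '0': {q, r, s, t, u} → {q, r, s, t, u}.
Read '1': {q, r, s, t, u} → {q, r, s, t, u}.
Read '0': {q, r, s, t, u} → {q, r, s, t, u}.
Read '0': {q, r, s, t, u} → {q, r, s, t, u}.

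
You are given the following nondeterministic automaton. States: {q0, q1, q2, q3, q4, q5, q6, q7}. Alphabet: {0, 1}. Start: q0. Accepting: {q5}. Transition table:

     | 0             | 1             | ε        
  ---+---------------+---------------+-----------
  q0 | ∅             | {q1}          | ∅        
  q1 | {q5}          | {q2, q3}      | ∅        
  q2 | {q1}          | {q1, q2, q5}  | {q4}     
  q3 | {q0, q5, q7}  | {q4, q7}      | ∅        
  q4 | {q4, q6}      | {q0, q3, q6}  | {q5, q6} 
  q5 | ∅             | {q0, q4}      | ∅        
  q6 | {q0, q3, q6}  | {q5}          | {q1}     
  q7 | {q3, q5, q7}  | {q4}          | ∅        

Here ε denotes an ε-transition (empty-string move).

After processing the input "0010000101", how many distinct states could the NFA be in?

0

Start in {q0}.
Read '0': {q0} → ∅.
The set is empty and remains empty for the remaining 9 symbols.
That set has 0 states.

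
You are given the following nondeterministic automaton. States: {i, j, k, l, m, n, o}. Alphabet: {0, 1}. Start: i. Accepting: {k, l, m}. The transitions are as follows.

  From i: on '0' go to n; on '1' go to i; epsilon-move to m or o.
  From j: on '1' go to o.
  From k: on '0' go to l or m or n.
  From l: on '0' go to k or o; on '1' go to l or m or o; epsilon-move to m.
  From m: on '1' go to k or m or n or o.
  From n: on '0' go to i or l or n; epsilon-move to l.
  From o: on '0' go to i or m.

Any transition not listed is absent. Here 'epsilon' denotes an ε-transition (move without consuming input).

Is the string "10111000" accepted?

Yes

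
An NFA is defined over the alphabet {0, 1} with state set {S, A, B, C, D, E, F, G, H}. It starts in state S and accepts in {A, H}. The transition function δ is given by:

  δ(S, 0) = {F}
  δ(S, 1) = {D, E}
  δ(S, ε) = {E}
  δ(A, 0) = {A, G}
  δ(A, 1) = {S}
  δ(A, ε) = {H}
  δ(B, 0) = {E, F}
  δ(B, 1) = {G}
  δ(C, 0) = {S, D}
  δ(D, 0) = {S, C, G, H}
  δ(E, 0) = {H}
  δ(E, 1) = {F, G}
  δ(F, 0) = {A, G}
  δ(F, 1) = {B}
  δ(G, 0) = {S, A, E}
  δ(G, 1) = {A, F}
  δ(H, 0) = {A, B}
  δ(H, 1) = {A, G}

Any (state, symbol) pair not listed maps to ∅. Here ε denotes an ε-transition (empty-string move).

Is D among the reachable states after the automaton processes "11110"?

No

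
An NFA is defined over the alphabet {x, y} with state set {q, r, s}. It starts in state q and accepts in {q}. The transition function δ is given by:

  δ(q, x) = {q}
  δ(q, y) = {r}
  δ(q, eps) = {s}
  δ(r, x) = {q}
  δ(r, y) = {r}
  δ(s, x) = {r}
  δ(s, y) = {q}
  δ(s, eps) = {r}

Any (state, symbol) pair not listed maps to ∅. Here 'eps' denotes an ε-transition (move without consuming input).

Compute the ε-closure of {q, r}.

{q, r, s}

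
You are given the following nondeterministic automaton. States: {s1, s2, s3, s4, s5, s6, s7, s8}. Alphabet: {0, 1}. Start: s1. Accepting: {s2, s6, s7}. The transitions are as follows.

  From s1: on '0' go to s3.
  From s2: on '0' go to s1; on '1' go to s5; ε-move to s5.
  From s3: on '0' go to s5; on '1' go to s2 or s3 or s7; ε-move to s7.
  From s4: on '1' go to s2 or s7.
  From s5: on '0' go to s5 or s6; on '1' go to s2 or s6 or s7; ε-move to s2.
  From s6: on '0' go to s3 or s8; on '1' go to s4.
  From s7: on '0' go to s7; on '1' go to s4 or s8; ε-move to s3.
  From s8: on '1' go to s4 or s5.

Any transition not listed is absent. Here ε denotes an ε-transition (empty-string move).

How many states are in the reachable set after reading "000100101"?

Start in {s1}.
Read '0': s1→{s3}; union {s3}; ε-closure = {s3, s7}.
Read '0': s3→{s5}, s7→{s7}; union {s5, s7}; ε-closure = {s2, s3, s5, s7}.
Read '0': s2→{s1}, s3→{s5}, s5→{s5, s6}, s7→{s7}; union {s1, s5, s6, s7}; ε-closure = {s1, s2, s3, s5, s6, s7}.
Read '1': s1→∅, s2→{s5}, s3→{s2, s3, s7}, s5→{s2, s6, s7}, s6→{s4}, s7→{s4, s8}; now {s2, s3, s4, s5, s6, s7, s8}.
Read '0': s2→{s1}, s3→{s5}, s4→∅, s5→{s5, s6}, s6→{s3, s8}, s7→{s7}, s8→∅; union {s1, s3, s5, s6, s7, s8}; ε-closure = {s1, s2, s3, s5, s6, s7, s8}.
Read '0': s1→{s3}, s2→{s1}, s3→{s5}, s5→{s5, s6}, s6→{s3, s8}, s7→{s7}, s8→∅; union {s1, s3, s5, s6, s7, s8}; ε-closure = {s1, s2, s3, s5, s6, s7, s8}.
Read '1': s1→∅, s2→{s5}, s3→{s2, s3, s7}, s5→{s2, s6, s7}, s6→{s4}, s7→{s4, s8}, s8→{s4, s5}; now {s2, s3, s4, s5, s6, s7, s8}.
Read '0': s2→{s1}, s3→{s5}, s4→∅, s5→{s5, s6}, s6→{s3, s8}, s7→{s7}, s8→∅; union {s1, s3, s5, s6, s7, s8}; ε-closure = {s1, s2, s3, s5, s6, s7, s8}.
Read '1': s1→∅, s2→{s5}, s3→{s2, s3, s7}, s5→{s2, s6, s7}, s6→{s4}, s7→{s4, s8}, s8→{s4, s5}; now {s2, s3, s4, s5, s6, s7, s8}.
That set has 7 states.

7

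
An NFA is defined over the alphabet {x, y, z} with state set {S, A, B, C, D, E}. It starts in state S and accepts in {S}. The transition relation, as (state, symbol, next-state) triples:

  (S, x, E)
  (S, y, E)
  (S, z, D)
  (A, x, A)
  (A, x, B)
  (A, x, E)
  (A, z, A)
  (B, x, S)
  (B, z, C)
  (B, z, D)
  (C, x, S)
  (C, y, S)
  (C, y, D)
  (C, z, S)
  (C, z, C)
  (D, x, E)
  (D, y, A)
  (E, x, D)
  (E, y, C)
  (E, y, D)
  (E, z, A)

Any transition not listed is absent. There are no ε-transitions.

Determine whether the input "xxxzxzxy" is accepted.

No

Start in {S}.
Read 'x': S→{E}; now {E}.
Read 'x': E→{D}; now {D}.
Read 'x': D→{E}; now {E}.
Read 'z': E→{A}; now {A}.
Read 'x': A→{A, B, E}; now {A, B, E}.
Read 'z': A→{A}, B→{C, D}, E→{A}; now {A, C, D}.
Read 'x': A→{A, B, E}, C→{S}, D→{E}; now {S, A, B, E}.
Read 'y': S→{E}, A→∅, B→∅, E→{C, D}; now {C, D, E}.
The final set {C, D, E} contains no accepting state.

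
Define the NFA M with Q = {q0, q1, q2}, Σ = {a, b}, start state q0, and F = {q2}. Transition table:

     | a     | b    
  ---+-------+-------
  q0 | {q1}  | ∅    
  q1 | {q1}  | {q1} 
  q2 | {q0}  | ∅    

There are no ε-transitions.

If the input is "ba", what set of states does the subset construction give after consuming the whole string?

Start in {q0}.
Read 'b': q0→∅; now ∅.
The set is empty and remains empty for the remaining 1 symbol.

∅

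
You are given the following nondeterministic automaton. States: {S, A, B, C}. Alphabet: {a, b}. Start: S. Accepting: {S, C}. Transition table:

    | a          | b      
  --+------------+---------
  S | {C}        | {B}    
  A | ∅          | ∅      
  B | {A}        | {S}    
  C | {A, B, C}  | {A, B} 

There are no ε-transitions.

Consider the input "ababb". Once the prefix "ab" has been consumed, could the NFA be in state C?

Start in {S}.
Read 'a': {S} → {C}.
Read 'b': {C} → {A, B}.
State C is not in {A, B}.

No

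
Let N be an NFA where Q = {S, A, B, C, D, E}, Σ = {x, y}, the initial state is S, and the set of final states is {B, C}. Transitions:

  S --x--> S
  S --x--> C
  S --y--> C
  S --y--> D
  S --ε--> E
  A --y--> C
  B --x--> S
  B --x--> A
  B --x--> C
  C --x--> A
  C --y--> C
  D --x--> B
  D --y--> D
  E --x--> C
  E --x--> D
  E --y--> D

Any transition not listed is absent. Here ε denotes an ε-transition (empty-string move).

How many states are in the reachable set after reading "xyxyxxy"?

0

Start: ε-closure({S}) = {S, E}.
Read 'x': {S, E} → {S, C, D, E}.
Read 'y': {S, C, D, E} → {C, D}.
Read 'x': {C, D} → {A, B}.
Read 'y': {A, B} → {C}.
Read 'x': {C} → {A}.
Read 'x': {A} → ∅.
The set is empty and remains empty for the remaining 1 symbol.
That set has 0 states.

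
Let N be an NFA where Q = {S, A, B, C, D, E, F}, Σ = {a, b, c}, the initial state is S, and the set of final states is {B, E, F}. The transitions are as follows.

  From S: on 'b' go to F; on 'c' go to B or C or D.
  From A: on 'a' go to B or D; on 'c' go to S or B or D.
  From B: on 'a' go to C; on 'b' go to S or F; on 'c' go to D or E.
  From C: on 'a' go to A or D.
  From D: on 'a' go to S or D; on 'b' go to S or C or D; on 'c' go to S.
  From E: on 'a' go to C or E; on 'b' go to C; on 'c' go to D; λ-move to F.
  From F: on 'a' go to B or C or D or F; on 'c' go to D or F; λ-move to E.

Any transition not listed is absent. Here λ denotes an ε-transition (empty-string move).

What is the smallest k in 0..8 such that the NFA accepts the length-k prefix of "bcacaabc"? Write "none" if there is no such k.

1

Start in {S}.
Read 'b': {S} → {E, F}.
None of the earlier sets intersect F, but {E, F} does.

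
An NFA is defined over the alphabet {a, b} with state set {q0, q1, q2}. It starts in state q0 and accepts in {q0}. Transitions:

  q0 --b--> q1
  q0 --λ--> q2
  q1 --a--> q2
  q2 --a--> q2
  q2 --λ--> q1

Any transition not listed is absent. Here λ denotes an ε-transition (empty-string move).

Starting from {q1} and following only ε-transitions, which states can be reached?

{q1}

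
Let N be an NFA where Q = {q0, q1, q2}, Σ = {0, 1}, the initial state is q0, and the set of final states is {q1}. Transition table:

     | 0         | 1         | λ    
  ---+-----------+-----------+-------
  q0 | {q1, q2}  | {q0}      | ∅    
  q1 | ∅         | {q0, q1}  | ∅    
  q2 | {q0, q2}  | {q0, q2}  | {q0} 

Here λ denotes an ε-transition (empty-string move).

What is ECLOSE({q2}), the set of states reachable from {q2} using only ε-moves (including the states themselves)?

Begin with {q2}.
ε-move q2 → q0; add q0.

{q0, q2}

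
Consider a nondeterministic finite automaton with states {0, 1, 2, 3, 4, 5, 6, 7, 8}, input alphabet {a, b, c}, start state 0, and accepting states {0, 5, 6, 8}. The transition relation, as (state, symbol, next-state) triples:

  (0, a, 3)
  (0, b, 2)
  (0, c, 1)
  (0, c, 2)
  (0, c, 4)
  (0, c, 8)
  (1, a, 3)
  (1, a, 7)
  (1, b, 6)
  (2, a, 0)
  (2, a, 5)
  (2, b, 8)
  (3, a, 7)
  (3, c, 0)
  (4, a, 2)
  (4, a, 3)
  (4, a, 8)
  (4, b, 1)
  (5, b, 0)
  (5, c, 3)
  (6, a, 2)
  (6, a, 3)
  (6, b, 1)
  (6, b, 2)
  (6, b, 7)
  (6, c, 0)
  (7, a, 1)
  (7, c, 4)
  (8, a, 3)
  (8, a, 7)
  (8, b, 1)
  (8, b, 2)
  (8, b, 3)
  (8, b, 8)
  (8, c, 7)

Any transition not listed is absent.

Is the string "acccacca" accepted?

No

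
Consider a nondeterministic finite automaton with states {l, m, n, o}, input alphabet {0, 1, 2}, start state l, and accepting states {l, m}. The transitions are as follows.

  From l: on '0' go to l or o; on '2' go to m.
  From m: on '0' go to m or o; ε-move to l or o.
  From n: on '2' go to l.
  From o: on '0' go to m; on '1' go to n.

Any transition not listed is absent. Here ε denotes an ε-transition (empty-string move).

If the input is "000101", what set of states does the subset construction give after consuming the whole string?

∅

Start in {l}.
Read '0': l→{l, o}; now {l, o}.
Read '0': l→{l, o}, o→{m}; now {l, m, o}.
Read '0': l→{l, o}, m→{m, o}, o→{m}; now {l, m, o}.
Read '1': l→∅, m→∅, o→{n}; now {n}.
Read '0': n→∅; now ∅.
The set is empty and remains empty for the remaining 1 symbol.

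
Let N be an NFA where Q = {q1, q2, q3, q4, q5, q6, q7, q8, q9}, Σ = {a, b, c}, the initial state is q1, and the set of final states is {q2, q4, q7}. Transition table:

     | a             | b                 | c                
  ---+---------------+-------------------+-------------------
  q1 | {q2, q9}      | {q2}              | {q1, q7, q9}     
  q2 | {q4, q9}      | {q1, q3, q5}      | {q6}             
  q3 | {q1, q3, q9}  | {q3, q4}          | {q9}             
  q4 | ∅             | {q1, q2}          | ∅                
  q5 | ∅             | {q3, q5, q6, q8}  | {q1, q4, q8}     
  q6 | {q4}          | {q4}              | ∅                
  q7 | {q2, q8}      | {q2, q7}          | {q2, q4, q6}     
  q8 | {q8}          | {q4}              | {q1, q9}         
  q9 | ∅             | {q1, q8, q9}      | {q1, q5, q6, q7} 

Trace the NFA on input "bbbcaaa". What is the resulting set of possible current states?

Start in {q1}.
Read 'b': q1→{q2}; now {q2}.
Read 'b': q2→{q1, q3, q5}; now {q1, q3, q5}.
Read 'b': q1→{q2}, q3→{q3, q4}, q5→{q3, q5, q6, q8}; now {q2, q3, q4, q5, q6, q8}.
Read 'c': q2→{q6}, q3→{q9}, q4→∅, q5→{q1, q4, q8}, q6→∅, q8→{q1, q9}; now {q1, q4, q6, q8, q9}.
Read 'a': q1→{q2, q9}, q4→∅, q6→{q4}, q8→{q8}, q9→∅; now {q2, q4, q8, q9}.
Read 'a': q2→{q4, q9}, q4→∅, q8→{q8}, q9→∅; now {q4, q8, q9}.
Read 'a': q4→∅, q8→{q8}, q9→∅; now {q8}.

{q8}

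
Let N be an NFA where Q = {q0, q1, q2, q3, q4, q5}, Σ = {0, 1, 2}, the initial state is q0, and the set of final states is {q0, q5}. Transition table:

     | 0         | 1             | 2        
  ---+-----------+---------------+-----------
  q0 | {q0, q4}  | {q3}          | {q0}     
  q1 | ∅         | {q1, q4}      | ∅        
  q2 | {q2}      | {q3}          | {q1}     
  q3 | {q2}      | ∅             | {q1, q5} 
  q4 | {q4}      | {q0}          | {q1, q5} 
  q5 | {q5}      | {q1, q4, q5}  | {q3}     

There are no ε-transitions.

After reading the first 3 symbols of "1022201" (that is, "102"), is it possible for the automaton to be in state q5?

Start in {q0}.
Read '1': q0→{q3}; now {q3}.
Read '0': q3→{q2}; now {q2}.
Read '2': q2→{q1}; now {q1}.
State q5 is not in {q1}.

No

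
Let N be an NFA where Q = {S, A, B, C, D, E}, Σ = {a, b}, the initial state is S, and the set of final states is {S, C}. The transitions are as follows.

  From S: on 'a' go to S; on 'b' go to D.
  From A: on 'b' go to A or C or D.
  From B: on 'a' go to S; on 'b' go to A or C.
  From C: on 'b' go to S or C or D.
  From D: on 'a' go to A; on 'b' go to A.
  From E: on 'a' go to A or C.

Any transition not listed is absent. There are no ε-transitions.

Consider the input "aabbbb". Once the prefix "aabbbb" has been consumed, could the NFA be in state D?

Start in {S}.
Read 'a': S→{S}; now {S}.
Read 'a': S→{S}; now {S}.
Read 'b': S→{D}; now {D}.
Read 'b': D→{A}; now {A}.
Read 'b': A→{A, C, D}; now {A, C, D}.
Read 'b': A→{A, C, D}, C→{S, C, D}, D→{A}; now {S, A, C, D}.
State D is in {S, A, C, D}.

Yes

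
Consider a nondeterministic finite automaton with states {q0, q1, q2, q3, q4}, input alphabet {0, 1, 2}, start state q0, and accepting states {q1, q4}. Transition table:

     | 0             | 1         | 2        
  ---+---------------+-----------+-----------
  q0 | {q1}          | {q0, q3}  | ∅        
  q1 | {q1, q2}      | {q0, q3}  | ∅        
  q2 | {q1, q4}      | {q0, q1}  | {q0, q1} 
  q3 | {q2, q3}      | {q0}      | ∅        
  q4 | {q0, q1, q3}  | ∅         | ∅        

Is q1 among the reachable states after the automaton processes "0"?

Yes

Start in {q0}.
Read '0': {q0} → {q1}.
State q1 is in {q1}.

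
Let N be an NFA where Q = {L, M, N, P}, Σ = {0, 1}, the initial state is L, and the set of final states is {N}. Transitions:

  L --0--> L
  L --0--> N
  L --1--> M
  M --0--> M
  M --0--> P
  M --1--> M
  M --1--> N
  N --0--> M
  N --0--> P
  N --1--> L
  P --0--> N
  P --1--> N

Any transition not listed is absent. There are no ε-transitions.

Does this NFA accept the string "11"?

Start in {L}.
Read '1': {L} → {M}.
Read '1': {M} → {M, N}.
The final set {M, N} contains the accepting state N.

Yes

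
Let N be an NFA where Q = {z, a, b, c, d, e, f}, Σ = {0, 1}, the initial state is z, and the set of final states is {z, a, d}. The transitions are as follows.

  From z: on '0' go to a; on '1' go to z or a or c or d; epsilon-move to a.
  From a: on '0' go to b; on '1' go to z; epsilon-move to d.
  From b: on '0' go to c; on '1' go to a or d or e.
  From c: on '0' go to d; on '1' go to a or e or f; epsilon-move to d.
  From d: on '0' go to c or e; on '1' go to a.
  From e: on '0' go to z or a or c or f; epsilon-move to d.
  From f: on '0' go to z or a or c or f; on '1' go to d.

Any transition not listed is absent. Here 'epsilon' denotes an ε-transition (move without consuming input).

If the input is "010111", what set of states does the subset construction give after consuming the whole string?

{z, a, c, d, e, f}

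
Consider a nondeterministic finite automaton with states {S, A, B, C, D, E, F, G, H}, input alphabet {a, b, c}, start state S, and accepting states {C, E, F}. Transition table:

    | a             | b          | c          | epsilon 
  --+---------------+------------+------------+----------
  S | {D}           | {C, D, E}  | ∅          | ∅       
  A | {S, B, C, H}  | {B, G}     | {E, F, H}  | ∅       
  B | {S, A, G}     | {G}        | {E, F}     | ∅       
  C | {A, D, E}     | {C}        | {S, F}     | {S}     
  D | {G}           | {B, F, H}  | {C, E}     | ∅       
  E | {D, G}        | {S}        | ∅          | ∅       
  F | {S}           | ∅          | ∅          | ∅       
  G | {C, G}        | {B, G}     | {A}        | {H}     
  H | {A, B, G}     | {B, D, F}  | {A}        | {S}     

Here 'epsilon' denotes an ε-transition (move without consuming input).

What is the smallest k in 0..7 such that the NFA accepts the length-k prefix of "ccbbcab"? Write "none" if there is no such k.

Start in {S}.
Read 'c': {S} → ∅.
The set is empty and remains empty for the remaining 6 symbols.
No reachable set along the way intersects F.

none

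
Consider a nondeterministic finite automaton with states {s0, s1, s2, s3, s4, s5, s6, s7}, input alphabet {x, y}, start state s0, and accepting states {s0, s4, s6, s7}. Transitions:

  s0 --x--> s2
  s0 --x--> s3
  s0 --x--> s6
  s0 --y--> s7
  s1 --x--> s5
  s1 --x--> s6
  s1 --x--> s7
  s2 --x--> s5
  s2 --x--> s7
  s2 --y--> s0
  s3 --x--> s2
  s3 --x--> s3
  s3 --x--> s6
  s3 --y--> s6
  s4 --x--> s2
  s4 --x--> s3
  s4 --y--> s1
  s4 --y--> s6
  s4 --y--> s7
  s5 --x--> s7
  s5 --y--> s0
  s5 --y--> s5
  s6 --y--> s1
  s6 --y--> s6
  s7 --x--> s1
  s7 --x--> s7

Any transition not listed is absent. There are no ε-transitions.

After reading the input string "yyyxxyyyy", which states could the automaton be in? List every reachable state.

∅

Start in {s0}.
Read 'y': s0→{s7}; now {s7}.
Read 'y': s7→∅; now ∅.
The set is empty and remains empty for the remaining 7 symbols.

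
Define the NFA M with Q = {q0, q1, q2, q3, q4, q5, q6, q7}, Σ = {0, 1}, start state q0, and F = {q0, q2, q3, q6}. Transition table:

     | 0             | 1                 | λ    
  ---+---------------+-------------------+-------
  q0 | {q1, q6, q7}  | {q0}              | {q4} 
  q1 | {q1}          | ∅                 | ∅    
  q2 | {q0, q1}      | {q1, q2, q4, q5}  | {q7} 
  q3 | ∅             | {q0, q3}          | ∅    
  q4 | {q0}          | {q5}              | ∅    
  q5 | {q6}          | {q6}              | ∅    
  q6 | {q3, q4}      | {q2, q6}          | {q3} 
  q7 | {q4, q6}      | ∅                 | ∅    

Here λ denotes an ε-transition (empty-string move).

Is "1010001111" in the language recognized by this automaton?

Yes

Start: ε-closure({q0}) = {q0, q4}.
Read '1': q0→{q0}, q4→{q5}; union {q0, q5}; ε-closure = {q0, q4, q5}.
Read '0': q0→{q1, q6, q7}, q4→{q0}, q5→{q6}; union {q0, q1, q6, q7}; ε-closure = {q0, q1, q3, q4, q6, q7}.
Read '1': q0→{q0}, q1→∅, q3→{q0, q3}, q4→{q5}, q6→{q2, q6}, q7→∅; union {q0, q2, q3, q5, q6}; ε-closure = {q0, q2, q3, q4, q5, q6, q7}.
Read '0': q0→{q1, q6, q7}, q2→{q0, q1}, q3→∅, q4→{q0}, q5→{q6}, q6→{q3, q4}, q7→{q4, q6}; now {q0, q1, q3, q4, q6, q7}.
Read '0': q0→{q1, q6, q7}, q1→{q1}, q3→∅, q4→{q0}, q6→{q3, q4}, q7→{q4, q6}; now {q0, q1, q3, q4, q6, q7}.
Read '0': q0→{q1, q6, q7}, q1→{q1}, q3→∅, q4→{q0}, q6→{q3, q4}, q7→{q4, q6}; now {q0, q1, q3, q4, q6, q7}.
Read '1': q0→{q0}, q1→∅, q3→{q0, q3}, q4→{q5}, q6→{q2, q6}, q7→∅; union {q0, q2, q3, q5, q6}; ε-closure = {q0, q2, q3, q4, q5, q6, q7}.
Read '1': q0→{q0}, q2→{q1, q2, q4, q5}, q3→{q0, q3}, q4→{q5}, q5→{q6}, q6→{q2, q6}, q7→∅; union {q0, q1, q2, q3, q4, q5, q6}; ε-closure = {q0, q1, q2, q3, q4, q5, q6, q7}.
Read '1': q0→{q0}, q1→∅, q2→{q1, q2, q4, q5}, q3→{q0, q3}, q4→{q5}, q5→{q6}, q6→{q2, q6}, q7→∅; union {q0, q1, q2, q3, q4, q5, q6}; ε-closure = {q0, q1, q2, q3, q4, q5, q6, q7}.
Read '1': q0→{q0}, q1→∅, q2→{q1, q2, q4, q5}, q3→{q0, q3}, q4→{q5}, q5→{q6}, q6→{q2, q6}, q7→∅; union {q0, q1, q2, q3, q4, q5, q6}; ε-closure = {q0, q1, q2, q3, q4, q5, q6, q7}.
The final set {q0, q1, q2, q3, q4, q5, q6, q7} contains the accepting states q0, q2, q3, q6.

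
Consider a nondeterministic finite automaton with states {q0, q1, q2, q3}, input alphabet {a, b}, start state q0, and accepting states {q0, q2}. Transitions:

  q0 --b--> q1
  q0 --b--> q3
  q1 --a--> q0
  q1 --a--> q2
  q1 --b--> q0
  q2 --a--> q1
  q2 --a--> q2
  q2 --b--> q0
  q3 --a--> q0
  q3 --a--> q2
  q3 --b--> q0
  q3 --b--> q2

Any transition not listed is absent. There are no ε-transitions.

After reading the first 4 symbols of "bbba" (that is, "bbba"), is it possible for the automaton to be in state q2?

Yes

Start in {q0}.
Read 'b': {q0} → {q1, q3}.
Read 'b': {q1, q3} → {q0, q2}.
Read 'b': {q0, q2} → {q0, q1, q3}.
Read 'a': {q0, q1, q3} → {q0, q2}.
State q2 is in {q0, q2}.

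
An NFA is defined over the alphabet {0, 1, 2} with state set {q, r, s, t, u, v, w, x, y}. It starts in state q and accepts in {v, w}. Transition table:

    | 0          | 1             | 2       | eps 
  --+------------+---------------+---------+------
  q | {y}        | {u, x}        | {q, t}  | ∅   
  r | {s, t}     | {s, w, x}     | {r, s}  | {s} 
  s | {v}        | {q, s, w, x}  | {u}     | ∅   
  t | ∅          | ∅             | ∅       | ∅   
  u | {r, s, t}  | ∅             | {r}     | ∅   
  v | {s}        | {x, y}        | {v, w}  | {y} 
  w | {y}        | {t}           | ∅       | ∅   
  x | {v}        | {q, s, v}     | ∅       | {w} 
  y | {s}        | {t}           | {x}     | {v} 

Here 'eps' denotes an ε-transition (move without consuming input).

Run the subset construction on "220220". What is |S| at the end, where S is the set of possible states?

Start in {q}.
Read '2': {q} → {q, t}.
Read '2': {q, t} → {q, t}.
Read '0': {q, t} → {v, y}.
Read '2': {v, y} → {v, w, x, y}.
Read '2': {v, w, x, y} → {v, w, x, y}.
Read '0': {v, w, x, y} → {s, v, y}.
That set has 3 states.

3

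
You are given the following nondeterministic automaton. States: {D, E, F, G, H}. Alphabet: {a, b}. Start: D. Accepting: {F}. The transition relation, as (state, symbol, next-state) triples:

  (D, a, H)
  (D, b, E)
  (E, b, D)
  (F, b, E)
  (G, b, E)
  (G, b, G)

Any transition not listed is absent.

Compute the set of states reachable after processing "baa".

Start in {D}.
Read 'b': D→{E}; now {E}.
Read 'a': E→∅; now ∅.
The set is empty and remains empty for the remaining 1 symbol.

∅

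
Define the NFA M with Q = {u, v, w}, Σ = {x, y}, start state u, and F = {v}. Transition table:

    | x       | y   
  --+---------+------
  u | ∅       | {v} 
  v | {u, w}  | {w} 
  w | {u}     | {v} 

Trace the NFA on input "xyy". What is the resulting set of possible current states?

Start in {u}.
Read 'x': u→∅; now ∅.
The set is empty and remains empty for the remaining 2 symbols.

∅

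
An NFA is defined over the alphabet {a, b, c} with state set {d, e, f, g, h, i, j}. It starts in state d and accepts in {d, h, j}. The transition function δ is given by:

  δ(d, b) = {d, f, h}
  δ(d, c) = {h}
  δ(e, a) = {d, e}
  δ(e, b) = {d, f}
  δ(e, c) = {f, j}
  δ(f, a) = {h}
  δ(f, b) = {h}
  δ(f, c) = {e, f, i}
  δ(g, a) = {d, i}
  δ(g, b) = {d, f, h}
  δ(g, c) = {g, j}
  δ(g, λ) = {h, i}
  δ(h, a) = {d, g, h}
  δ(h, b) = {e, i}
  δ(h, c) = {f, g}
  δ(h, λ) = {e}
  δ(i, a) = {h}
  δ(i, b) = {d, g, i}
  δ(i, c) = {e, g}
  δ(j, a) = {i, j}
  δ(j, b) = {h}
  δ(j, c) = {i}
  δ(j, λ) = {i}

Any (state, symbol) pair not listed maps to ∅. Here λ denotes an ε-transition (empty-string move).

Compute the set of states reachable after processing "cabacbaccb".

{d, e, f, g, h, i}

Start in {d}.
Read 'c': d→{h}; union {h}; ε-closure = {e, h}.
Read 'a': e→{d, e}, h→{d, g, h}; union {d, e, g, h}; ε-closure = {d, e, g, h, i}.
Read 'b': d→{d, f, h}, e→{d, f}, g→{d, f, h}, h→{e, i}, i→{d, g, i}; now {d, e, f, g, h, i}.
Read 'a': d→∅, e→{d, e}, f→{h}, g→{d, i}, h→{d, g, h}, i→{h}; now {d, e, g, h, i}.
Read 'c': d→{h}, e→{f, j}, g→{g, j}, h→{f, g}, i→{e, g}; union {e, f, g, h, j}; ε-closure = {e, f, g, h, i, j}.
Read 'b': e→{d, f}, f→{h}, g→{d, f, h}, h→{e, i}, i→{d, g, i}, j→{h}; now {d, e, f, g, h, i}.
Read 'a': d→∅, e→{d, e}, f→{h}, g→{d, i}, h→{d, g, h}, i→{h}; now {d, e, g, h, i}.
Read 'c': d→{h}, e→{f, j}, g→{g, j}, h→{f, g}, i→{e, g}; union {e, f, g, h, j}; ε-closure = {e, f, g, h, i, j}.
Read 'c': e→{f, j}, f→{e, f, i}, g→{g, j}, h→{f, g}, i→{e, g}, j→{i}; union {e, f, g, i, j}; ε-closure = {e, f, g, h, i, j}.
Read 'b': e→{d, f}, f→{h}, g→{d, f, h}, h→{e, i}, i→{d, g, i}, j→{h}; now {d, e, f, g, h, i}.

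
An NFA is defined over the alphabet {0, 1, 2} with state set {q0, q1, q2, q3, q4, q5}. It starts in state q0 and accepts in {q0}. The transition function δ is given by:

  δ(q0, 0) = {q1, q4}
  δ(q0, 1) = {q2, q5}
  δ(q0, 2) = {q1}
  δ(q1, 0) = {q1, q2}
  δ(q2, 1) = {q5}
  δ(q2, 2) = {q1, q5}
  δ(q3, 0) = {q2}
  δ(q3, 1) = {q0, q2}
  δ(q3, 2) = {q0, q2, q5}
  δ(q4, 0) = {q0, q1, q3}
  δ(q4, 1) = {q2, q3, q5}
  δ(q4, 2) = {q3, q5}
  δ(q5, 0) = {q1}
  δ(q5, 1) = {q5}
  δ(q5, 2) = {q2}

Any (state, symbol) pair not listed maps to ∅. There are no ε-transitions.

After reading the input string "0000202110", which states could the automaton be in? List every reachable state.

{q1}

Start in {q0}.
Read '0': q0→{q1, q4}; now {q1, q4}.
Read '0': q1→{q1, q2}, q4→{q0, q1, q3}; now {q0, q1, q2, q3}.
Read '0': q0→{q1, q4}, q1→{q1, q2}, q2→∅, q3→{q2}; now {q1, q2, q4}.
Read '0': q1→{q1, q2}, q2→∅, q4→{q0, q1, q3}; now {q0, q1, q2, q3}.
Read '2': q0→{q1}, q1→∅, q2→{q1, q5}, q3→{q0, q2, q5}; now {q0, q1, q2, q5}.
Read '0': q0→{q1, q4}, q1→{q1, q2}, q2→∅, q5→{q1}; now {q1, q2, q4}.
Read '2': q1→∅, q2→{q1, q5}, q4→{q3, q5}; now {q1, q3, q5}.
Read '1': q1→∅, q3→{q0, q2}, q5→{q5}; now {q0, q2, q5}.
Read '1': q0→{q2, q5}, q2→{q5}, q5→{q5}; now {q2, q5}.
Read '0': q2→∅, q5→{q1}; now {q1}.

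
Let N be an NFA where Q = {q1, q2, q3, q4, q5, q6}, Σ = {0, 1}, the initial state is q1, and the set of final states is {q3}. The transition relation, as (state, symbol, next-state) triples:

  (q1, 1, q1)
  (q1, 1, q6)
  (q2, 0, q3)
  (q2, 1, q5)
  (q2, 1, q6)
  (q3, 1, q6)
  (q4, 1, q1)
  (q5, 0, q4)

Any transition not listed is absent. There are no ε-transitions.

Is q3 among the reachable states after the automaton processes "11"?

No

Start in {q1}.
Read '1': q1→{q1, q6}; now {q1, q6}.
Read '1': q1→{q1, q6}, q6→∅; now {q1, q6}.
State q3 is not in {q1, q6}.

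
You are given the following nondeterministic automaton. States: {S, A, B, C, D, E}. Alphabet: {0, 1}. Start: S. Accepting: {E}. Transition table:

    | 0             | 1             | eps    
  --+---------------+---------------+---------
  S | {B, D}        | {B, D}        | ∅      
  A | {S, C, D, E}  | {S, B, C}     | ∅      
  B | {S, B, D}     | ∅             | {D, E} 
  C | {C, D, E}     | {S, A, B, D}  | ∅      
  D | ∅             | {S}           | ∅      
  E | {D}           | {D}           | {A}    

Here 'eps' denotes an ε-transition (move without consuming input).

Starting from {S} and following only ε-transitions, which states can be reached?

Begin with {S}.
No ε-moves leave this set, so the closure equals the set itself.

{S}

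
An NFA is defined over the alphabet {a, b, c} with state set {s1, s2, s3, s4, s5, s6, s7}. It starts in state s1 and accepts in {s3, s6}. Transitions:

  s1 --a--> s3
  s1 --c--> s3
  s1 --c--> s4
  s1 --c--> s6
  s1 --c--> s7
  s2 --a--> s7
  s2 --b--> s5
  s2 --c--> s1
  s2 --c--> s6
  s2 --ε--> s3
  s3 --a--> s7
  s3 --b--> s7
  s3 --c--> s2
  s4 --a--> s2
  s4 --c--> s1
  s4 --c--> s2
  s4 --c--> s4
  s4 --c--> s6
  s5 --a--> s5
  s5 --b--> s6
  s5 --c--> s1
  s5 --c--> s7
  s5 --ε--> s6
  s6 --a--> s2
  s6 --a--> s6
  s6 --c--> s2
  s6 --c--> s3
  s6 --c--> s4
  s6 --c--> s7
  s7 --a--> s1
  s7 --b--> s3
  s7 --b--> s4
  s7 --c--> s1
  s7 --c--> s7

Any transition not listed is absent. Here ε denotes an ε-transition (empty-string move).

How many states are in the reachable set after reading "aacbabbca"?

5

Start in {s1}.
Read 'a': {s1} → {s3}.
Read 'a': {s3} → {s7}.
Read 'c': {s7} → {s1, s7}.
Read 'b': {s1, s7} → {s3, s4}.
Read 'a': {s3, s4} → {s2, s3, s7}.
Read 'b': {s2, s3, s7} → {s3, s4, s5, s6, s7}.
Read 'b': {s3, s4, s5, s6, s7} → {s3, s4, s6, s7}.
Read 'c': {s3, s4, s6, s7} → {s1, s2, s3, s4, s6, s7}.
Read 'a': {s1, s2, s3, s4, s6, s7} → {s1, s2, s3, s6, s7}.
That set has 5 states.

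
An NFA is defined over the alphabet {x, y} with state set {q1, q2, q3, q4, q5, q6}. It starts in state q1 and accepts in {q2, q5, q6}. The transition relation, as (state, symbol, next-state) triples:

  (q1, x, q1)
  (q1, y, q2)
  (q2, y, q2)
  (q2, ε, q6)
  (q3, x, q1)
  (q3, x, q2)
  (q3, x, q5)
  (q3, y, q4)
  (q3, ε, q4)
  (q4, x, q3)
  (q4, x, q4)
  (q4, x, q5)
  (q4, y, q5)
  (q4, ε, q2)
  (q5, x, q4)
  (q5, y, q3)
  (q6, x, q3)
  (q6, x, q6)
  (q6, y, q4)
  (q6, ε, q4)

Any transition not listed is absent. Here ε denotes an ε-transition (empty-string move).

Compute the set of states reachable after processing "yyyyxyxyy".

Start in {q1}.
Read 'y': {q1} → {q2, q4, q6}.
Read 'y': {q2, q4, q6} → {q2, q4, q5, q6}.
Read 'y': {q2, q4, q5, q6} → {q2, q3, q4, q5, q6}.
Read 'y': {q2, q3, q4, q5, q6} → {q2, q3, q4, q5, q6}.
Read 'x': {q2, q3, q4, q5, q6} → {q1, q2, q3, q4, q5, q6}.
Read 'y': {q1, q2, q3, q4, q5, q6} → {q2, q3, q4, q5, q6}.
Read 'x': {q2, q3, q4, q5, q6} → {q1, q2, q3, q4, q5, q6}.
Read 'y': {q1, q2, q3, q4, q5, q6} → {q2, q3, q4, q5, q6}.
Read 'y': {q2, q3, q4, q5, q6} → {q2, q3, q4, q5, q6}.

{q2, q3, q4, q5, q6}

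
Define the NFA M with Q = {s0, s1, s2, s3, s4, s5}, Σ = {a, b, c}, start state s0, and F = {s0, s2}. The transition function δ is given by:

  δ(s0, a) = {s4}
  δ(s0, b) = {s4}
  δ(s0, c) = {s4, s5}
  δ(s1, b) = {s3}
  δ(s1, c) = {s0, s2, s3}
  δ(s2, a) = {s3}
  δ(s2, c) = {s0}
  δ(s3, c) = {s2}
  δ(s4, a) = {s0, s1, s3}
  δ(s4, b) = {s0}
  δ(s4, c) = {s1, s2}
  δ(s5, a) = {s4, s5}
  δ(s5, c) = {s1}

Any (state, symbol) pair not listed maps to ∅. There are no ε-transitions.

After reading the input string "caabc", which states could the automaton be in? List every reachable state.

{s1, s2, s4, s5}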